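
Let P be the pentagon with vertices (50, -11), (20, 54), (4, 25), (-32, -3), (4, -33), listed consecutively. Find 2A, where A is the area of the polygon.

The shoelace formula gives twice the area as |[50·54 − 20·(-11)] + [20·25 − 4·54] + [4·(-3) − (-32)·25] + [(-32)·(-33) − 4·(-3)] + [4·(-11) − 50·(-33)]| = 6666, so the area is 3333.

6666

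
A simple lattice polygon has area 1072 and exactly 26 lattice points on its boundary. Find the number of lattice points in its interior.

1060

From Pick's theorem, I = A − B/2 + 1 = 1072 − 26/2 + 1 = 1060.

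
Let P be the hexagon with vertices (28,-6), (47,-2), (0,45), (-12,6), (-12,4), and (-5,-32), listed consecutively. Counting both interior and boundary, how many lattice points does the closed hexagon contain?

2146

By the shoelace formula, twice the signed area is |[28·(-2) − 47·(-6)] + [47·45 − 0·(-2)] + [0·6 − (-12)·45] + [(-12)·4 − (-12)·6] + [(-12)·(-32) − (-5)·4] + [(-5)·(-6) − 28·(-32)]| = 4235, so the area is 2117.5.
Summing gcd(|Δx|,|Δy|) over the edges gives the boundary count: gcd(19,4) + gcd(47,47) + gcd(12,39) + gcd(0,2) + gcd(7,36) + gcd(33,26) = 1+47+3+2+1+1 = 55.
Pick's theorem gives I = A − B/2 + 1 = 2117.5 − 55/2 + 1 = 2091, so the closed region contains I + B = 2091 + 55 = 2146 lattice points.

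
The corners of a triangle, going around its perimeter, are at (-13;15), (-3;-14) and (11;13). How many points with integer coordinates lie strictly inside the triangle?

337

Using the shoelace formula, 2A = |[(-13)·(-14) − (-3)·15] + [(-3)·13 − 11·(-14)] + [11·15 − (-13)·13]| = 676, so the area is 338.
Along each edge there are gcd(|Δx|,|Δy|)+1 lattice points, so counting each shared vertex once the boundary has gcd(10,29) + gcd(14,27) + gcd(24,2) = 1+1+2 = 4.
By Pick's theorem A = I + B/2 − 1, so I = 338 − 4/2 + 1 = 337.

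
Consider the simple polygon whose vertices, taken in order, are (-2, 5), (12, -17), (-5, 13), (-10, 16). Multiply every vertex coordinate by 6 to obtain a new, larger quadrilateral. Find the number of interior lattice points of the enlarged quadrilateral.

By the shoelace formula, twice the signed area is |[(-2)·(-17) − 12·5] + [12·13 − (-5)·(-17)] + [(-5)·16 − (-10)·13] + [(-10)·5 − (-2)·16]| = 77, so the area is 38.5.
Along each edge there are gcd(|Δx|,|Δy|)+1 lattice points, so counting each shared vertex once the boundary has gcd(14,22) + gcd(17,30) + gcd(5,3) + gcd(8,11) = 2+1+1+1 = 5.
Scaling by 6 multiplies the area by 6² = 36 (so the new area is 1386) and multiplies the boundary lattice-point count by 6, giving 30.
By Pick's theorem, the interior count of the dilated polygon is 1386 − 30/2 + 1 = 1372.

1372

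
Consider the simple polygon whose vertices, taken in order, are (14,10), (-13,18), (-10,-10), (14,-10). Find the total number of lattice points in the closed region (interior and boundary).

Using the shoelace formula, 2A = |(14·18 − (-13)·10) + ((-13)·(-10) − (-10)·18) + ((-10)·(-10) − 14·(-10)) + (14·10 − 14·(-10))| = 1212, so the area is 606.
Along each edge there are gcd(|Δx|,|Δy|)+1 lattice points, so counting each shared vertex once the boundary has gcd(27,8) + gcd(3,28) + gcd(24,0) + gcd(0,20) = 1+1+24+20 = 46.
Pick's theorem gives I = A − B/2 + 1 = 606 − 46/2 + 1 = 584, so the closed region contains I + B = 584 + 46 = 630 lattice points.

630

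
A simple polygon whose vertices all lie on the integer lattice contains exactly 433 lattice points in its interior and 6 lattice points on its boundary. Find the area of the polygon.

Pick's theorem states A = I + B/2 − 1, so A = 433 + 6/2 − 1 = 435.

435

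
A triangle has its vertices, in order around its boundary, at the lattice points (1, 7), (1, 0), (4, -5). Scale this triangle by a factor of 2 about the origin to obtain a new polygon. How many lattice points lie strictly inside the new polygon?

32

By the shoelace formula, twice the signed area is |[1·0 − 1·7] + [1·(-5) − 4·0] + [4·7 − 1·(-5)]| = 21, so the area is 21/2.
Summing gcd(|Δx|,|Δy|) over the edges gives the boundary count: gcd(0,7) + gcd(3,5) + gcd(3,12) = 7+1+3 = 11.
Scaling by 2 multiplies the area by 2² = 4 (so the new area is 42) and multiplies the boundary lattice-point count by 2, giving 22.
By Pick's theorem, the interior count of the dilated polygon is 42 − 22/2 + 1 = 32.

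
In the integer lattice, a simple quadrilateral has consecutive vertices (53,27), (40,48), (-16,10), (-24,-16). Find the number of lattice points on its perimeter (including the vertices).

6

The number of boundary lattice points is Σ gcd(|Δx|,|Δy|) = gcd(13,21) + gcd(56,38) + gcd(8,26) + gcd(77,43) = 1+2+2+1 = 6.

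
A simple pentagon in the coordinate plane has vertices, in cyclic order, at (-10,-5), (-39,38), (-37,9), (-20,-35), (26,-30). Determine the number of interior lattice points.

Using the shoelace formula, 2A = |[(-10)·38 − (-39)·(-5)] + [(-39)·9 − (-37)·38] + [(-37)·(-35) − (-20)·9] + [(-20)·(-30) − 26·(-35)] + [26·(-5) − (-10)·(-30)]| = 3035, so the area is 3035/2.
The number of boundary lattice points is Σ gcd(|Δx|,|Δy|) = gcd(29,43) + gcd(2,29) + gcd(17,44) + gcd(46,5) + gcd(36,25) = 1+1+1+1+1 = 5.
By Pick's theorem A = I + B/2 − 1, so I = 3035/2 − 5/2 + 1 = 1516.

1516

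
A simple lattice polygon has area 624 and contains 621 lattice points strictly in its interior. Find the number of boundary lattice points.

8

Pick's theorem gives A = I + B/2 − 1, so B = 2(A − I + 1) = 2(624 − 621 + 1) = 8.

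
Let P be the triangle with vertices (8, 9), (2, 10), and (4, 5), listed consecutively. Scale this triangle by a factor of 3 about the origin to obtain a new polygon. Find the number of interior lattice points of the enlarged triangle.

118

The shoelace formula gives twice the area as |(8·10 − 2·9) + (2·5 − 4·10) + (4·9 − 8·5)| = 28, so the area is 14.
Summing gcd(|Δx|,|Δy|) over the edges gives the boundary count: gcd(6,1) + gcd(2,5) + gcd(4,4) = 1+1+4 = 6.
Scaling by 3 multiplies the area by 3² = 9 (so the new area is 126) and multiplies the boundary lattice-point count by 3, giving 18.
By Pick's theorem, the interior count of the dilated polygon is 126 − 18/2 + 1 = 118.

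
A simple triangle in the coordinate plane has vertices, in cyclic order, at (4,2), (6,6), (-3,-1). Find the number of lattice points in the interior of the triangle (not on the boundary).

By the shoelace formula, twice the signed area is |[4·6 − 6·2] + [6·(-1) − (-3)·6] + [(-3)·2 − 4·(-1)]| = 22, so the area is 11.
Along each edge there are gcd(|Δx|,|Δy|)+1 lattice points, so counting each shared vertex once the boundary has gcd(2,4) + gcd(9,7) + gcd(7,3) = 2+1+1 = 4.
Pick's theorem gives I = A − B/2 + 1 = 11 − 4/2 + 1 = 10.

10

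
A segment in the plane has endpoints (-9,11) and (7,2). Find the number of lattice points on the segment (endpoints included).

The number of lattice points on a segment between lattice points is gcd(|Δx|,|Δy|) + 1 = gcd(16,9) + 1 = 1 + 1 = 2.

2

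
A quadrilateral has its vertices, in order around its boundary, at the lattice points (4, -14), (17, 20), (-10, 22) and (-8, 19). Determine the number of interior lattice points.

The shoelace formula gives twice the area as |[4·20 − 17·(-14)] + [17·22 − (-10)·20] + [(-10)·19 − (-8)·22] + [(-8)·(-14) − 4·19]| = 914, so the area is 457.
Summing gcd(|Δx|,|Δy|) over the edges gives the boundary count: gcd(13,34) + gcd(27,2) + gcd(2,3) + gcd(12,33) = 1+1+1+3 = 6.
Pick's theorem gives I = A − B/2 + 1 = 457 − 6/2 + 1 = 455.

455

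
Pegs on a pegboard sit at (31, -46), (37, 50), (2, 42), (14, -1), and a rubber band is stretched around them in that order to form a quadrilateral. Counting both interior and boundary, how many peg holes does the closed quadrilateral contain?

1757

The shoelace formula gives twice the area as |(31·50 − 37·(-46)) + (37·42 − 2·50) + (2·(-1) − 14·42) + (14·(-46) − 31·(-1))| = 3503, so the area is 3503/2.
Along each edge there are gcd(|Δx|,|Δy|)+1 lattice points, so counting each shared vertex once the boundary has gcd(6,96) + gcd(35,8) + gcd(12,43) + gcd(17,45) = 6+1+1+1 = 9.
Pick's theorem gives I = A − B/2 + 1 = 3503/2 − 9/2 + 1 = 1748, so the closed region contains I + B = 1748 + 9 = 1757 lattice points.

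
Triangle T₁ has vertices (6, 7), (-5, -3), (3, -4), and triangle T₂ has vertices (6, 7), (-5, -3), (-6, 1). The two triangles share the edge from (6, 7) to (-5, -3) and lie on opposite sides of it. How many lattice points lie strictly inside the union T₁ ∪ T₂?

The union is the simple quadrilateral with vertices (6, 7), (3, -4), (-5, -3), (-6, 1) in order.
The shoelace formula gives twice the area as |[6·(-4) − 3·7] + [3·(-3) − (-5)·(-4)] + [(-5)·1 − (-6)·(-3)] + [(-6)·7 − 6·1]| = 145, so the area is 72.5.
Summing gcd(|Δx|,|Δy|) over the edges gives the boundary count: gcd(3,11) + gcd(8,1) + gcd(1,4) + gcd(12,6) = 1+1+1+6 = 9.
By Pick's theorem I = A − B/2 + 1 = 72.5 − 9/2 + 1 = 69.

69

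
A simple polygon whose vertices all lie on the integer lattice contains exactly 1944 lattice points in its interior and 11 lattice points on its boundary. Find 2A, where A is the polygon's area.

By Pick's theorem, A = I + B/2 − 1 = 1944 + 11/2 − 1 = 3897/2.
Hence 2A = 3897.

3897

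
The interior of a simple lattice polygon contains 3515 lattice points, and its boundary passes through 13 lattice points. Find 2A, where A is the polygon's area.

7041

By Pick's theorem, A = I + B/2 − 1 = 3515 + 13/2 − 1 = 7041/2.
Hence 2A = 7041.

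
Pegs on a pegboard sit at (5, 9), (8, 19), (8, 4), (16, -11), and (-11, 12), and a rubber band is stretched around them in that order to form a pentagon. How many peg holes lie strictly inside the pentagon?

By the shoelace formula, twice the signed area is |[5·19 − 8·9] + [8·4 − 8·19] + [8·(-11) − 16·4] + [16·12 − (-11)·(-11)] + [(-11)·9 − 5·12]| = 337, so the area is 337/2.
Along each edge there are gcd(|Δx|,|Δy|)+1 lattice points, so counting each shared vertex once the boundary has gcd(3,10) + gcd(0,15) + gcd(8,15) + gcd(27,23) + gcd(16,3) = 1+15+1+1+1 = 19.
By Pick's theorem A = I + B/2 − 1, so I = 337/2 − 19/2 + 1 = 160.

160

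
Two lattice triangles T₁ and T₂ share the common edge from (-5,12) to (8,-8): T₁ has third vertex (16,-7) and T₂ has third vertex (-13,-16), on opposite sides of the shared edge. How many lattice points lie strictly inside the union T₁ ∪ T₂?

346

The union is the simple quadrilateral with vertices (-5,12), (16,-7), (8,-8), (-13,-16) in order.
Using the shoelace formula, 2A = |((-5)·(-7) − 16·12) + (16·(-8) − 8·(-7)) + (8·(-16) − (-13)·(-8)) + ((-13)·12 − (-5)·(-16))| = 697, so the area is 697/2.
The number of boundary lattice points is Σ gcd(|Δx|,|Δy|) = gcd(21,19) + gcd(8,1) + gcd(21,8) + gcd(8,28) = 1+1+1+4 = 7.
By Pick's theorem I = A − B/2 + 1 = 697/2 − 7/2 + 1 = 346.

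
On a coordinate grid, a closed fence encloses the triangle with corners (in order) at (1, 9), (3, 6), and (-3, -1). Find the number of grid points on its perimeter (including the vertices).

The number of boundary lattice points is Σ gcd(|Δx|,|Δy|) = gcd(2,3) + gcd(6,7) + gcd(4,10) = 1+1+2 = 4.

4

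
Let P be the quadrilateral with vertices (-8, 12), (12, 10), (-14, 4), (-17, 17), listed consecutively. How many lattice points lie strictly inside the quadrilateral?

By the shoelace formula, twice the signed area is |((-8)·10 − 12·12) + (12·4 − (-14)·10) + ((-14)·17 − (-17)·4) + ((-17)·12 − (-8)·17)| = 274, so the area is 137.
Summing gcd(|Δx|,|Δy|) over the edges gives the boundary count: gcd(20,2) + gcd(26,6) + gcd(3,13) + gcd(9,5) = 2+2+1+1 = 6.
Pick's theorem gives I = A − B/2 + 1 = 137 − 6/2 + 1 = 135.

135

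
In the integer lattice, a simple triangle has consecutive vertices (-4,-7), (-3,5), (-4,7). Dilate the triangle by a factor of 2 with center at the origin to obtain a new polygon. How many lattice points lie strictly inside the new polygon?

Using the shoelace formula, 2A = |[(-4)·5 − (-3)·(-7)] + [(-3)·7 − (-4)·5] + [(-4)·(-7) − (-4)·7]| = 14, so the area is 7.
The number of boundary lattice points is Σ gcd(|Δx|,|Δy|) = gcd(1,12) + gcd(1,2) + gcd(0,14) = 1+1+14 = 16.
Scaling by 2 multiplies the area by 2² = 4 (so the new area is 28) and multiplies the boundary lattice-point count by 2, giving 32.
By Pick's theorem, the interior count of the dilated polygon is 28 − 32/2 + 1 = 13.

13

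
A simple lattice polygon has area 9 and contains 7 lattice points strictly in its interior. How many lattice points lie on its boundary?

Pick's theorem gives A = I + B/2 − 1, so B = 2(A − I + 1) = 2(9 − 7 + 1) = 6.

6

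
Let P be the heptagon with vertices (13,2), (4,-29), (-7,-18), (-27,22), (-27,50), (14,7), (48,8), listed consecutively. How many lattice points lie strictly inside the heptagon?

1558

Using the shoelace formula, 2A = |(13·(-29) − 4·2) + (4·(-18) − (-7)·(-29)) + ((-7)·22 − (-27)·(-18)) + ((-27)·50 − (-27)·22) + ((-27)·7 − 14·50) + (14·8 − 48·7) + (48·2 − 13·8)| = 3177, so the area is 3177/2.
Along each edge there are gcd(|Δx|,|Δy|)+1 lattice points, so counting each shared vertex once the boundary has gcd(9,31) + gcd(11,11) + gcd(20,40) + gcd(0,28) + gcd(41,43) + gcd(34,1) + gcd(35,6) = 1+11+20+28+1+1+1 = 63.
By Pick's theorem A = I + B/2 − 1, so I = 3177/2 − 63/2 + 1 = 1558.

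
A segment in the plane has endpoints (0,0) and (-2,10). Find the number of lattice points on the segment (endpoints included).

The number of lattice points on a segment between lattice points is gcd(|Δx|,|Δy|) + 1 = gcd(2,10) + 1 = 2 + 1 = 3.

3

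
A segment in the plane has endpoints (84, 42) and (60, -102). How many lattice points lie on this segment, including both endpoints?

The number of lattice points on a segment between lattice points is gcd(|Δx|,|Δy|) + 1 = gcd(24,144) + 1 = 24 + 1 = 25.

25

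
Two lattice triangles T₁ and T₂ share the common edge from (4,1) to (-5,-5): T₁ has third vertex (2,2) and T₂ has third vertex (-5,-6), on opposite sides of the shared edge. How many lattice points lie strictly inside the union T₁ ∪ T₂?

The union is the simple quadrilateral with vertices (4,1), (2,2), (-5,-5), (-5,-6) in order.
By the shoelace formula, twice the signed area is |[4·2 − 2·1] + [2·(-5) − (-5)·2] + [(-5)·(-6) − (-5)·(-5)] + [(-5)·1 − 4·(-6)]| = 30, so the area is 15.
Summing gcd(|Δx|,|Δy|) over the edges gives the boundary count: gcd(2,1) + gcd(7,7) + gcd(0,1) + gcd(9,7) = 1+7+1+1 = 10.
By Pick's theorem I = A − B/2 + 1 = 15 − 10/2 + 1 = 11.

11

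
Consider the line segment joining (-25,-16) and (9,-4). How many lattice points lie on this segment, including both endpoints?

3

The number of lattice points on a segment between lattice points is gcd(|Δx|,|Δy|) + 1 = gcd(34,12) + 1 = 2 + 1 = 3.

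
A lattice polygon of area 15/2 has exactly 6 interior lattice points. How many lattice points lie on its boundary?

Pick's theorem gives A = I + B/2 − 1, so B = 2(A − I + 1) = 2(15/2 − 6 + 1) = 5.

5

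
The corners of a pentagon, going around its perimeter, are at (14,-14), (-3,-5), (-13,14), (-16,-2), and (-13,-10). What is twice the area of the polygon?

The shoelace formula gives twice the area as |[14·(-5) − (-3)·(-14)] + [(-3)·14 − (-13)·(-5)] + [(-13)·(-2) − (-16)·14] + [(-16)·(-10) − (-13)·(-2)] + [(-13)·(-14) − 14·(-10)]| = 487, so the area is 487/2.

487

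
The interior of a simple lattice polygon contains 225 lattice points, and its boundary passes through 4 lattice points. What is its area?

226

Pick's theorem states A = I + B/2 − 1, so A = 225 + 4/2 − 1 = 226.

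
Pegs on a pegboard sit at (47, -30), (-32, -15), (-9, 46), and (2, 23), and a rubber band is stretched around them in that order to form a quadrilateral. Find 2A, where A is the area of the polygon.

By the shoelace formula, twice the signed area is |[47·(-15) − (-32)·(-30)] + [(-32)·46 − (-9)·(-15)] + [(-9)·23 − 2·46] + [2·(-30) − 47·23]| = 4712, so the area is 2356.

4712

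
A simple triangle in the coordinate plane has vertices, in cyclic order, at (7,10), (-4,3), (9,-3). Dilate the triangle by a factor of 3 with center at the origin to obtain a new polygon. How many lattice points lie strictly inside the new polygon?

Using the shoelace formula, 2A = |[7·3 − (-4)·10] + [(-4)·(-3) − 9·3] + [9·10 − 7·(-3)]| = 157, so the area is 78.5.
The number of boundary lattice points is Σ gcd(|Δx|,|Δy|) = gcd(11,7) + gcd(13,6) + gcd(2,13) = 1+1+1 = 3.
Scaling by 3 multiplies the area by 3² = 9 (so the new area is 706.5) and multiplies the boundary lattice-point count by 3, giving 9.
By Pick's theorem, the interior count of the dilated polygon is 706.5 − 9/2 + 1 = 703.

703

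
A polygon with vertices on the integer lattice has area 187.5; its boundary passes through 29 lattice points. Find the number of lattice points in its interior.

Pick's theorem A = I + B/2 − 1 rearranges to I = A − B/2 + 1 = 187.5 − 29/2 + 1 = 174.

174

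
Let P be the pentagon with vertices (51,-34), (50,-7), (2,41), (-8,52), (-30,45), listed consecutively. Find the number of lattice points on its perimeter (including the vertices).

Along each edge there are gcd(|Δx|,|Δy|)+1 lattice points, so counting each shared vertex once the boundary has gcd(1,27) + gcd(48,48) + gcd(10,11) + gcd(22,7) + gcd(81,79) = 1+48+1+1+1 = 52.

52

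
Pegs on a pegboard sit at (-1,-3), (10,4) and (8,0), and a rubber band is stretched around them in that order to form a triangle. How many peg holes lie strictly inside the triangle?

13

By the shoelace formula, twice the signed area is |[(-1)·4 − 10·(-3)] + [10·0 − 8·4] + [8·(-3) − (-1)·0]| = 30, so the area is 15.
The number of boundary lattice points is Σ gcd(|Δx|,|Δy|) = gcd(11,7) + gcd(2,4) + gcd(9,3) = 1+2+3 = 6.
By Pick's theorem A = I + B/2 − 1, so I = 15 − 6/2 + 1 = 13.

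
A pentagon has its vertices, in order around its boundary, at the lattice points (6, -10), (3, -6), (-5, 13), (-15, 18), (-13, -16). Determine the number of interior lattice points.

The shoelace formula gives twice the area as |[6·(-6) − 3·(-10)] + [3·13 − (-5)·(-6)] + [(-5)·18 − (-15)·13] + [(-15)·(-16) − (-13)·18] + [(-13)·(-10) − 6·(-16)]| = 808, so the area is 404.
Summing gcd(|Δx|,|Δy|) over the edges gives the boundary count: gcd(3,4) + gcd(8,19) + gcd(10,5) + gcd(2,34) + gcd(19,6) = 1+1+5+2+1 = 10.
Pick's theorem gives I = A − B/2 + 1 = 404 − 10/2 + 1 = 400.

400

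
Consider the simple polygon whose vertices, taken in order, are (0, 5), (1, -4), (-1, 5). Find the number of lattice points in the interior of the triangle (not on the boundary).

By the shoelace formula, twice the signed area is |(0·(-4) − 1·5) + (1·5 − (-1)·(-4)) + ((-1)·5 − 0·5)| = 9, so the area is 9/2.
Along each edge there are gcd(|Δx|,|Δy|)+1 lattice points, so counting each shared vertex once the boundary has gcd(1,9) + gcd(2,9) + gcd(1,0) = 1+1+1 = 3.
By Pick's theorem A = I + B/2 − 1, so I = 9/2 − 3/2 + 1 = 4.

4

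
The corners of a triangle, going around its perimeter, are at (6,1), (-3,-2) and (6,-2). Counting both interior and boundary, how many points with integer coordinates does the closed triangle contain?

22

The shoelace formula gives twice the area as |(6·(-2) − (-3)·1) + ((-3)·(-2) − 6·(-2)) + (6·1 − 6·(-2))| = 27, so the area is 13.5.
Along each edge there are gcd(|Δx|,|Δy|)+1 lattice points, so counting each shared vertex once the boundary has gcd(9,3) + gcd(9,0) + gcd(0,3) = 3+9+3 = 15.
Pick's theorem gives I = A − B/2 + 1 = 13.5 − 15/2 + 1 = 7, so the closed region contains I + B = 7 + 15 = 22 lattice points.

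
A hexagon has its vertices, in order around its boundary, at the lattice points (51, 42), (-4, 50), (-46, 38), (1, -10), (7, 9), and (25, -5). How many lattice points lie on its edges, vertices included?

The number of boundary lattice points is Σ gcd(|Δx|,|Δy|) = gcd(55,8) + gcd(42,12) + gcd(47,48) + gcd(6,19) + gcd(18,14) + gcd(26,47) = 1+6+1+1+2+1 = 12.

12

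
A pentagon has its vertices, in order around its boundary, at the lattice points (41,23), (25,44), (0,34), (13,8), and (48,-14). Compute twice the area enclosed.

2749

By the shoelace formula, twice the signed area is |[41·44 − 25·23] + [25·34 − 0·44] + [0·8 − 13·34] + [13·(-14) − 48·8] + [48·23 − 41·(-14)]| = 2749, so the area is 1374.5.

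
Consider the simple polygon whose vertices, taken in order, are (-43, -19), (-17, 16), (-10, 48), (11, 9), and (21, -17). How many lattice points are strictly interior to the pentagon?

The shoelace formula gives twice the area as |[(-43)·16 − (-17)·(-19)] + [(-17)·48 − (-10)·16] + [(-10)·9 − 11·48] + [11·(-17) − 21·9] + [21·(-19) − (-43)·(-17)]| = 3791, so the area is 1895.5.
The number of boundary lattice points is Σ gcd(|Δx|,|Δy|) = gcd(26,35) + gcd(7,32) + gcd(21,39) + gcd(10,26) + gcd(64,2) = 1+1+3+2+2 = 9.
By Pick's theorem A = I + B/2 − 1, so I = 1895.5 − 9/2 + 1 = 1892.

1892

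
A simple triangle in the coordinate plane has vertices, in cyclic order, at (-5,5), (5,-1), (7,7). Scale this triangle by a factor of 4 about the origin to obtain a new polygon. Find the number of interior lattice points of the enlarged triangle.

725

Using the shoelace formula, 2A = |[(-5)·(-1) − 5·5] + [5·7 − 7·(-1)] + [7·5 − (-5)·7]| = 92, so the area is 46.
The number of boundary lattice points is Σ gcd(|Δx|,|Δy|) = gcd(10,6) + gcd(2,8) + gcd(12,2) = 2+2+2 = 6.
Scaling by 4 multiplies the area by 4² = 16 (so the new area is 736) and multiplies the boundary lattice-point count by 4, giving 24.
By Pick's theorem, the interior count of the dilated polygon is 736 − 24/2 + 1 = 725.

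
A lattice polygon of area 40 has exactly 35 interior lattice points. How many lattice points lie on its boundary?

12

Pick's theorem gives A = I + B/2 − 1, so B = 2(A − I + 1) = 2(40 − 35 + 1) = 12.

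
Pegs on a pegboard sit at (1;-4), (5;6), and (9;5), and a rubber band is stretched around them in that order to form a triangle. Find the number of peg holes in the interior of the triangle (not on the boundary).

By the shoelace formula, twice the signed area is |(1·6 − 5·(-4)) + (5·5 − 9·6) + (9·(-4) − 1·5)| = 44, so the area is 22.
The number of boundary lattice points is Σ gcd(|Δx|,|Δy|) = gcd(4,10) + gcd(4,1) + gcd(8,9) = 2+1+1 = 4.
By Pick's theorem A = I + B/2 − 1, so I = 22 − 4/2 + 1 = 21.

21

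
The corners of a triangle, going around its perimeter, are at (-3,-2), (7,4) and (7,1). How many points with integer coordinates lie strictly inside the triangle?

13

The shoelace formula gives twice the area as |[(-3)·4 − 7·(-2)] + [7·1 − 7·4] + [7·(-2) − (-3)·1]| = 30, so the area is 15.
The number of boundary lattice points is Σ gcd(|Δx|,|Δy|) = gcd(10,6) + gcd(0,3) + gcd(10,3) = 2+3+1 = 6.
Pick's theorem gives I = A − B/2 + 1 = 15 − 6/2 + 1 = 13.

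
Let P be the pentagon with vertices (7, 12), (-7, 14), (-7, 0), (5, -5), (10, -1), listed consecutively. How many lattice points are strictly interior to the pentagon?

Using the shoelace formula, 2A = |[7·14 − (-7)·12] + [(-7)·0 − (-7)·14] + [(-7)·(-5) − 5·0] + [5·(-1) − 10·(-5)] + [10·12 − 7·(-1)]| = 487, so the area is 243.5.
The number of boundary lattice points is Σ gcd(|Δx|,|Δy|) = gcd(14,2) + gcd(0,14) + gcd(12,5) + gcd(5,4) + gcd(3,13) = 2+14+1+1+1 = 19.
Pick's theorem gives I = A − B/2 + 1 = 243.5 − 19/2 + 1 = 235.

235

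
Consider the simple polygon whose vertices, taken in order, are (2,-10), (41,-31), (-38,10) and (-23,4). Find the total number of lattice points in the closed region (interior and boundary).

By the shoelace formula, twice the signed area is |(2·(-31) − 41·(-10)) + (41·10 − (-38)·(-31)) + ((-38)·4 − (-23)·10) + ((-23)·(-10) − 2·4)| = 120, so the area is 60.
Summing gcd(|Δx|,|Δy|) over the edges gives the boundary count: gcd(39,21) + gcd(79,41) + gcd(15,6) + gcd(25,14) = 3+1+3+1 = 8.
Pick's theorem gives I = A − B/2 + 1 = 60 − 8/2 + 1 = 57, so the closed region contains I + B = 57 + 8 = 65 lattice points.

65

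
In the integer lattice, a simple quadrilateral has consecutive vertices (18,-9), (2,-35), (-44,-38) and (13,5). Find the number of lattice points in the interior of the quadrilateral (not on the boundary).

1079

The shoelace formula gives twice the area as |(18·(-35) − 2·(-9)) + (2·(-38) − (-44)·(-35)) + ((-44)·5 − 13·(-38)) + (13·(-9) − 18·5)| = 2161, so the area is 1080.5.
The number of boundary lattice points is Σ gcd(|Δx|,|Δy|) = gcd(16,26) + gcd(46,3) + gcd(57,43) + gcd(5,14) = 2+1+1+1 = 5.
Pick's theorem gives I = A − B/2 + 1 = 1080.5 − 5/2 + 1 = 1079.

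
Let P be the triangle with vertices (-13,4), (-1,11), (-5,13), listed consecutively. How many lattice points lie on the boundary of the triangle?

4

Along each edge there are gcd(|Δx|,|Δy|)+1 lattice points, so counting each shared vertex once the boundary has gcd(12,7) + gcd(4,2) + gcd(8,9) = 1+2+1 = 4.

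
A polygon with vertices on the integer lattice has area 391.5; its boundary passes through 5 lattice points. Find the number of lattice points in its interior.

390

From Pick's theorem, I = A − B/2 + 1 = 391.5 − 5/2 + 1 = 390.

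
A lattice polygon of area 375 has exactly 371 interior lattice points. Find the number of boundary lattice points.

Pick's theorem gives A = I + B/2 − 1, so B = 2(A − I + 1) = 2(375 − 371 + 1) = 10.

10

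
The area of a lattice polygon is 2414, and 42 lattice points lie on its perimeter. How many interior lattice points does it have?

Pick's theorem A = I + B/2 − 1 rearranges to I = A − B/2 + 1 = 2414 − 42/2 + 1 = 2394.

2394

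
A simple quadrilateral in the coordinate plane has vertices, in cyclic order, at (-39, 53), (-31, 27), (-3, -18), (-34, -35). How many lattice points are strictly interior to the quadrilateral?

Using the shoelace formula, 2A = |((-39)·27 − (-31)·53) + ((-31)·(-18) − (-3)·27) + ((-3)·(-35) − (-34)·(-18)) + ((-34)·53 − (-39)·(-35))| = 2445, so the area is 1222.5.
The number of boundary lattice points is Σ gcd(|Δx|,|Δy|) = gcd(8,26) + gcd(28,45) + gcd(31,17) + gcd(5,88) = 2+1+1+1 = 5.
By Pick's theorem A = I + B/2 − 1, so I = 1222.5 − 5/2 + 1 = 1221.

1221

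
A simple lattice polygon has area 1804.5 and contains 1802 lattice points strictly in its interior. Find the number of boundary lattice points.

7

Pick's theorem gives A = I + B/2 − 1, so B = 2(A − I + 1) = 2(1804.5 − 1802 + 1) = 7.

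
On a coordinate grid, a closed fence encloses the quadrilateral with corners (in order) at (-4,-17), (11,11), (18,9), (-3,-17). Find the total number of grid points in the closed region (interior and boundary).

Using the shoelace formula, 2A = |((-4)·11 − 11·(-17)) + (11·9 − 18·11) + (18·(-17) − (-3)·9) + ((-3)·(-17) − (-4)·(-17))| = 252, so the area is 126.
Along each edge there are gcd(|Δx|,|Δy|)+1 lattice points, so counting each shared vertex once the boundary has gcd(15,28) + gcd(7,2) + gcd(21,26) + gcd(1,0) = 1+1+1+1 = 4.
Pick's theorem gives I = A − B/2 + 1 = 126 − 4/2 + 1 = 125, so the closed region contains I + B = 125 + 4 = 129 lattice points.

129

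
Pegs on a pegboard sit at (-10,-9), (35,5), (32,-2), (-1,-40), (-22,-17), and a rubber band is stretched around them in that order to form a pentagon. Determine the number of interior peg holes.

Using the shoelace formula, 2A = |[(-10)·5 − 35·(-9)] + [35·(-2) − 32·5] + [32·(-40) − (-1)·(-2)] + [(-1)·(-17) − (-22)·(-40)] + [(-22)·(-9) − (-10)·(-17)]| = 2082, so the area is 1041.
Along each edge there are gcd(|Δx|,|Δy|)+1 lattice points, so counting each shared vertex once the boundary has gcd(45,14) + gcd(3,7) + gcd(33,38) + gcd(21,23) + gcd(12,8) = 1+1+1+1+4 = 8.
Pick's theorem gives I = A − B/2 + 1 = 1041 − 8/2 + 1 = 1038.

1038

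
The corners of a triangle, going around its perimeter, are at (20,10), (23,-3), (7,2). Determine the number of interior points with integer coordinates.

96

By the shoelace formula, twice the signed area is |[20·(-3) − 23·10] + [23·2 − 7·(-3)] + [7·10 − 20·2]| = 193, so the area is 96.5.
Summing gcd(|Δx|,|Δy|) over the edges gives the boundary count: gcd(3,13) + gcd(16,5) + gcd(13,8) = 1+1+1 = 3.
Pick's theorem gives I = A − B/2 + 1 = 96.5 − 3/2 + 1 = 96.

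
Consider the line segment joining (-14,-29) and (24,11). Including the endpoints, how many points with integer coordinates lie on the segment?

3

The number of lattice points on a segment between lattice points is gcd(|Δx|,|Δy|) + 1 = gcd(38,40) + 1 = 2 + 1 = 3.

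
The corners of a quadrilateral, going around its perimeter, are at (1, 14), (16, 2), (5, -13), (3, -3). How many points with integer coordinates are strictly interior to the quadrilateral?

183

The shoelace formula gives twice the area as |[1·2 − 16·14] + [16·(-13) − 5·2] + [5·(-3) − 3·(-13)] + [3·14 − 1·(-3)]| = 371, so the area is 185.5.
The number of boundary lattice points is Σ gcd(|Δx|,|Δy|) = gcd(15,12) + gcd(11,15) + gcd(2,10) + gcd(2,17) = 3+1+2+1 = 7.
By Pick's theorem A = I + B/2 − 1, so I = 185.5 − 7/2 + 1 = 183.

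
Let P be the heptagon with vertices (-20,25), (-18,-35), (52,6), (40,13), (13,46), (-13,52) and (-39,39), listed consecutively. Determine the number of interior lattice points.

Using the shoelace formula, 2A = |((-20)·(-35) − (-18)·25) + ((-18)·6 − 52·(-35)) + (52·13 − 40·6) + (40·46 − 13·13) + (13·52 − (-13)·46) + ((-13)·39 − (-39)·52) + ((-39)·25 − (-20)·39)| = 7569, so the area is 7569/2.
Summing gcd(|Δx|,|Δy|) over the edges gives the boundary count: gcd(2,60) + gcd(70,41) + gcd(12,7) + gcd(27,33) + gcd(26,6) + gcd(26,13) + gcd(19,14) = 2+1+1+3+2+13+1 = 23.
Pick's theorem gives I = A − B/2 + 1 = 7569/2 − 23/2 + 1 = 3774.

3774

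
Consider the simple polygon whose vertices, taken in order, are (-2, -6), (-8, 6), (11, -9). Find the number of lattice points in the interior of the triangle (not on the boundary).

The shoelace formula gives twice the area as |((-2)·6 − (-8)·(-6)) + ((-8)·(-9) − 11·6) + (11·(-6) − (-2)·(-9))| = 138, so the area is 69.
Along each edge there are gcd(|Δx|,|Δy|)+1 lattice points, so counting each shared vertex once the boundary has gcd(6,12) + gcd(19,15) + gcd(13,3) = 6+1+1 = 8.
Pick's theorem gives I = A − B/2 + 1 = 69 − 8/2 + 1 = 66.

66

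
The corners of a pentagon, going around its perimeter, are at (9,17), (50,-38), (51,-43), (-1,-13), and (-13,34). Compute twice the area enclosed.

2840

Using the shoelace formula, 2A = |[9·(-38) − 50·17] + [50·(-43) − 51·(-38)] + [51·(-13) − (-1)·(-43)] + [(-1)·34 − (-13)·(-13)] + [(-13)·17 − 9·34]| = 2840, so the area is 1420.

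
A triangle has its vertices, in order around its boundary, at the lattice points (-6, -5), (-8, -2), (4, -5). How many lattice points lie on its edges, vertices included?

14

Along each edge there are gcd(|Δx|,|Δy|)+1 lattice points, so counting each shared vertex once the boundary has gcd(2,3) + gcd(12,3) + gcd(10,0) = 1+3+10 = 14.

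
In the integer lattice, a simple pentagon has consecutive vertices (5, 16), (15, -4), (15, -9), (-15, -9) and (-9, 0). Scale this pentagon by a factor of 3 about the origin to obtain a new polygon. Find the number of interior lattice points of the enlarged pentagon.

3661

By the shoelace formula, twice the signed area is |[5·(-4) − 15·16] + [15·(-9) − 15·(-4)] + [15·(-9) − (-15)·(-9)] + [(-15)·0 − (-9)·(-9)] + [(-9)·16 − 5·0]| = 830, so the area is 415.
The number of boundary lattice points is Σ gcd(|Δx|,|Δy|) = gcd(10,20) + gcd(0,5) + gcd(30,0) + gcd(6,9) + gcd(14,16) = 10+5+30+3+2 = 50.
Scaling by 3 multiplies the area by 3² = 9 (so the new area is 3735) and multiplies the boundary lattice-point count by 3, giving 150.
By Pick's theorem, the interior count of the dilated polygon is 3735 − 150/2 + 1 = 3661.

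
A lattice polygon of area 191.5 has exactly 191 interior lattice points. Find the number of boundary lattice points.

Pick's theorem gives A = I + B/2 − 1, so B = 2(A − I + 1) = 2(191.5 − 191 + 1) = 3.

3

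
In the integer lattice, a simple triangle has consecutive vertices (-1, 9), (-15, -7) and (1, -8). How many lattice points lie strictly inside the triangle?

134

The shoelace formula gives twice the area as |((-1)·(-7) − (-15)·9) + ((-15)·(-8) − 1·(-7)) + (1·9 − (-1)·(-8))| = 270, so the area is 135.
Along each edge there are gcd(|Δx|,|Δy|)+1 lattice points, so counting each shared vertex once the boundary has gcd(14,16) + gcd(16,1) + gcd(2,17) = 2+1+1 = 4.
By Pick's theorem A = I + B/2 − 1, so I = 135 − 4/2 + 1 = 134.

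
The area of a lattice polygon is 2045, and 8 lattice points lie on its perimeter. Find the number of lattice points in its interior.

Pick's theorem A = I + B/2 − 1 rearranges to I = A − B/2 + 1 = 2045 − 8/2 + 1 = 2042.

2042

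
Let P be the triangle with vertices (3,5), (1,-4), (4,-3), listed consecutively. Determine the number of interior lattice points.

12

The shoelace formula gives twice the area as |[3·(-4) − 1·5] + [1·(-3) − 4·(-4)] + [4·5 − 3·(-3)]| = 25, so the area is 12.5.
Along each edge there are gcd(|Δx|,|Δy|)+1 lattice points, so counting each shared vertex once the boundary has gcd(2,9) + gcd(3,1) + gcd(1,8) = 1+1+1 = 3.
Pick's theorem gives I = A − B/2 + 1 = 12.5 − 3/2 + 1 = 12.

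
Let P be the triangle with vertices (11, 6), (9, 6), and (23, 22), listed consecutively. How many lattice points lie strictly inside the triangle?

13

Using the shoelace formula, 2A = |(11·6 − 9·6) + (9·22 − 23·6) + (23·6 − 11·22)| = 32, so the area is 16.
The number of boundary lattice points is Σ gcd(|Δx|,|Δy|) = gcd(2,0) + gcd(14,16) + gcd(12,16) = 2+2+4 = 8.
Pick's theorem gives I = A − B/2 + 1 = 16 − 8/2 + 1 = 13.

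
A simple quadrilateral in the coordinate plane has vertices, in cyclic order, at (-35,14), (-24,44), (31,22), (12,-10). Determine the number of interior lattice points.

By the shoelace formula, twice the signed area is |((-35)·44 − (-24)·14) + ((-24)·22 − 31·44) + (31·(-10) − 12·22) + (12·14 − (-35)·(-10))| = 3852, so the area is 1926.
Summing gcd(|Δx|,|Δy|) over the edges gives the boundary count: gcd(11,30) + gcd(55,22) + gcd(19,32) + gcd(47,24) = 1+11+1+1 = 14.
Pick's theorem gives I = A − B/2 + 1 = 1926 − 14/2 + 1 = 1920.

1920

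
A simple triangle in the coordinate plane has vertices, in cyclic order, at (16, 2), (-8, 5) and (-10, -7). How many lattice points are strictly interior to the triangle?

145

Using the shoelace formula, 2A = |(16·5 − (-8)·2) + ((-8)·(-7) − (-10)·5) + ((-10)·2 − 16·(-7))| = 294, so the area is 147.
Summing gcd(|Δx|,|Δy|) over the edges gives the boundary count: gcd(24,3) + gcd(2,12) + gcd(26,9) = 3+2+1 = 6.
Pick's theorem gives I = A − B/2 + 1 = 147 − 6/2 + 1 = 145.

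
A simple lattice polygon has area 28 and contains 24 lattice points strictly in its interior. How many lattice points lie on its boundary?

10

Pick's theorem gives A = I + B/2 − 1, so B = 2(A − I + 1) = 2(28 − 24 + 1) = 10.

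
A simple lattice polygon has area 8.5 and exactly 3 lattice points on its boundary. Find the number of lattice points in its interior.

Pick's theorem A = I + B/2 − 1 rearranges to I = A − B/2 + 1 = 8.5 − 3/2 + 1 = 8.

8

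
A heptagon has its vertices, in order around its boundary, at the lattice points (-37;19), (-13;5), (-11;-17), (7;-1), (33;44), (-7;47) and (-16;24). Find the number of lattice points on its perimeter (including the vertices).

10

Summing gcd(|Δx|,|Δy|) over the edges gives the boundary count: gcd(24,14) + gcd(2,22) + gcd(18,16) + gcd(26,45) + gcd(40,3) + gcd(9,23) + gcd(21,5) = 2+2+2+1+1+1+1 = 10.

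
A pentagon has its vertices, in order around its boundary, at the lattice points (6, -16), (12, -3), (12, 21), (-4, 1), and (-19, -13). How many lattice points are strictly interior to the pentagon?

491

By the shoelace formula, twice the signed area is |(6·(-3) − 12·(-16)) + (12·21 − 12·(-3)) + (12·1 − (-4)·21) + ((-4)·(-13) − (-19)·1) + ((-19)·(-16) − 6·(-13))| = 1011, so the area is 1011/2.
Summing gcd(|Δx|,|Δy|) over the edges gives the boundary count: gcd(6,13) + gcd(0,24) + gcd(16,20) + gcd(15,14) + gcd(25,3) = 1+24+4+1+1 = 31.
Pick's theorem gives I = A − B/2 + 1 = 1011/2 − 31/2 + 1 = 491.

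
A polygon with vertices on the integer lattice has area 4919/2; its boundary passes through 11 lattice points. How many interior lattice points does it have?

2455

From Pick's theorem, I = A − B/2 + 1 = 4919/2 − 11/2 + 1 = 2455.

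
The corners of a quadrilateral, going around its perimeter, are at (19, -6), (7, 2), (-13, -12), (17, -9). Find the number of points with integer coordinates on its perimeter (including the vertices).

Summing gcd(|Δx|,|Δy|) over the edges gives the boundary count: gcd(12,8) + gcd(20,14) + gcd(30,3) + gcd(2,3) = 4+2+3+1 = 10.

10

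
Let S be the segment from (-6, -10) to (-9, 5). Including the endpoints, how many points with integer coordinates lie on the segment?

The number of lattice points on a segment between lattice points is gcd(|Δx|,|Δy|) + 1 = gcd(3,15) + 1 = 3 + 1 = 4.

4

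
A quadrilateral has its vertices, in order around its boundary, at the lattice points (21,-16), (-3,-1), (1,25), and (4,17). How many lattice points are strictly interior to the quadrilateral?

The shoelace formula gives twice the area as |[21·(-1) − (-3)·(-16)] + [(-3)·25 − 1·(-1)] + [1·17 − 4·25] + [4·(-16) − 21·17]| = 647, so the area is 323.5.
Summing gcd(|Δx|,|Δy|) over the edges gives the boundary count: gcd(24,15) + gcd(4,26) + gcd(3,8) + gcd(17,33) = 3+2+1+1 = 7.
By Pick's theorem A = I + B/2 − 1, so I = 323.5 − 7/2 + 1 = 321.

321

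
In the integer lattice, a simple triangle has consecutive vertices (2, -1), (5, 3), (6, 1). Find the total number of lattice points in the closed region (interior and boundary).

8

By the shoelace formula, twice the signed area is |(2·3 − 5·(-1)) + (5·1 − 6·3) + (6·(-1) − 2·1)| = 10, so the area is 5.
Summing gcd(|Δx|,|Δy|) over the edges gives the boundary count: gcd(3,4) + gcd(1,2) + gcd(4,2) = 1+1+2 = 4.
Pick's theorem gives I = A − B/2 + 1 = 5 − 4/2 + 1 = 4, so the closed region contains I + B = 4 + 4 = 8 lattice points.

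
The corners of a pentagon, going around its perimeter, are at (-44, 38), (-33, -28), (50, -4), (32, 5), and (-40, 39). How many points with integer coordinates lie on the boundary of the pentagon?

Along each edge there are gcd(|Δx|,|Δy|)+1 lattice points, so counting each shared vertex once the boundary has gcd(11,66) + gcd(83,24) + gcd(18,9) + gcd(72,34) + gcd(4,1) = 11+1+9+2+1 = 24.

24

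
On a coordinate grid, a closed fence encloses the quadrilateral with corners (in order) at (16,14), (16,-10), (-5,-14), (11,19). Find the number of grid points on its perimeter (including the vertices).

Along each edge there are gcd(|Δx|,|Δy|)+1 lattice points, so counting each shared vertex once the boundary has gcd(0,24) + gcd(21,4) + gcd(16,33) + gcd(5,5) = 24+1+1+5 = 31.

31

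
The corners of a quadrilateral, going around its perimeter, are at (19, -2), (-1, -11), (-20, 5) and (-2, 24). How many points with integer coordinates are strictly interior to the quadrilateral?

678

By the shoelace formula, twice the signed area is |[19·(-11) − (-1)·(-2)] + [(-1)·5 − (-20)·(-11)] + [(-20)·24 − (-2)·5] + [(-2)·(-2) − 19·24]| = 1358, so the area is 679.
Along each edge there are gcd(|Δx|,|Δy|)+1 lattice points, so counting each shared vertex once the boundary has gcd(20,9) + gcd(19,16) + gcd(18,19) + gcd(21,26) = 1+1+1+1 = 4.
Pick's theorem gives I = A − B/2 + 1 = 679 − 4/2 + 1 = 678.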